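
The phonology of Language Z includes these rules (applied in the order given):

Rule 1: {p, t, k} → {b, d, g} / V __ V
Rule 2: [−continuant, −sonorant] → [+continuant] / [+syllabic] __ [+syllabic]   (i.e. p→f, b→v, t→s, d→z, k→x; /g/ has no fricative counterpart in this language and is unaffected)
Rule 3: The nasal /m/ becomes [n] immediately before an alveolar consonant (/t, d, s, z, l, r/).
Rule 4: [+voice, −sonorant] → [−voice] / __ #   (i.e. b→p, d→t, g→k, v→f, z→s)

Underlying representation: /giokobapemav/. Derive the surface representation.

Rule 1 (intervocalic voicing): /k/ is a voiceless stop between vowels /o/ and /o/, so it voices to [g]. /p/ is a voiceless stop between vowels /a/ and /e/, so it voices to [b]. /giokobapemav/ → giogobabemav.
Rule 2 (intervocalic spirantization): /b/ is a stop between vowels /o/ and /a/, so it spirantizes to the fricative [v]. /b/ is a stop between vowels /a/ and /e/, so it spirantizes to the fricative [v]. /giogobabemav/ → giogovavemav.
Rule 3 (nasal place assimilation): no segment meets the environment; /giogovavemav/ is unchanged.
Rule 4 (final devoicing): /v/ is a voiced obstruent in word-final position, so it devoices to [f]. /giogovavemav/ → giogovavemaf.

giogovavemaf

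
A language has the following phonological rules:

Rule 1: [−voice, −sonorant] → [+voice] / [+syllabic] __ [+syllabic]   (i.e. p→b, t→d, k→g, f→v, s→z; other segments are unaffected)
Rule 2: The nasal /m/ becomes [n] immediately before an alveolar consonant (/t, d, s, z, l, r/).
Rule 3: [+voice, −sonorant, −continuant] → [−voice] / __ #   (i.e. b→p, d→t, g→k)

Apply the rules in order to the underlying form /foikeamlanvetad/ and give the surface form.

foigeanlanvedat

Rule 1 (intervocalic voicing): /k/ is a voiceless obstruent between vowels /i/ and /e/, so it voices to [g]. /t/ is a voiceless obstruent between vowels /e/ and /a/, so it voices to [d]. /foikeamlanvetad/ → foigeamlanvedad.
Rule 2 (nasal place assimilation): /m/ precedes the alveolar consonant /l/, so it assimilates in place to [n]. /foigeamlanvedad/ → foigeanlanvedad.
Rule 3 (final devoicing): /d/ is a voiced stop in word-final position, so it devoices to [t]. /foigeanlanvedad/ → foigeanlanvedat.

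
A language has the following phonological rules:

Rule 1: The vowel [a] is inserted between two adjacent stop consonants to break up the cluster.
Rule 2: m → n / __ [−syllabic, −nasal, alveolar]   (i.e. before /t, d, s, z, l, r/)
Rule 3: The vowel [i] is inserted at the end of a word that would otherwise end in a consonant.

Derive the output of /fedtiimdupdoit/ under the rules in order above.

fedatiindupadoiti

Rule 1 (stop-cluster a-epenthesis): /d/ and /t/ form a stop–stop cluster, so [a] is inserted between them. /p/ and /d/ form a stop–stop cluster, so [a] is inserted between them. /fedtiimdupdoit/ → fedatiimdupadoit.
Rule 2 (nasal place assimilation): /m/ precedes the alveolar consonant /d/, so it assimilates in place to [n]. /fedatiimdupadoit/ → fedatiindupadoit.
Rule 3 (final i-epenthesis): the form ends in the consonant /t/, so [i] is inserted word-finally. /fedatiindupadoit/ → fedatiindupadoiti.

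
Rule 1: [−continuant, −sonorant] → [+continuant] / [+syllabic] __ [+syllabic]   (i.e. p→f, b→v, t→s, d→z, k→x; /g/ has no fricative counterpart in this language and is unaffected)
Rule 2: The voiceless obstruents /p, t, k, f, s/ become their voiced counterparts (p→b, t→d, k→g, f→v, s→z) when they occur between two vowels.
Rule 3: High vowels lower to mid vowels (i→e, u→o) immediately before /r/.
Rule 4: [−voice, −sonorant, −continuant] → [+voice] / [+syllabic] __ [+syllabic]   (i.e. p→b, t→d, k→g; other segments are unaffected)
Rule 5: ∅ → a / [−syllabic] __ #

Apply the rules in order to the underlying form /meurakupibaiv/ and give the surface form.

meoraxuvivaiva

Rule 1 (intervocalic spirantization): /k/ is a stop between vowels /a/ and /u/, so it spirantizes to the fricative [x]. /p/ is a stop between vowels /u/ and /i/, so it spirantizes to the fricative [f]. /b/ is a stop between vowels /i/ and /a/, so it spirantizes to the fricative [v]. /meurakupibaiv/ → meuraxufivaiv.
Rule 2 (intervocalic voicing): /f/ is a voiceless obstruent between vowels /u/ and /i/, so it voices to [v]. /meuraxufivaiv/ → meuraxuvivaiv.
Rule 3 (pre-rhotic lowering): /u/ is a high vowel immediately before /r/, so it lowers to [o]. /meuraxuvivaiv/ → meoraxuvivaiv.
Rule 4 (intervocalic voicing): no segment meets the environment; /meoraxuvivaiv/ is unchanged.
Rule 5 (final a-epenthesis): the form ends in the consonant /v/, so [a] is inserted word-finally. /meoraxuvivaiv/ → meoraxuvivaiva.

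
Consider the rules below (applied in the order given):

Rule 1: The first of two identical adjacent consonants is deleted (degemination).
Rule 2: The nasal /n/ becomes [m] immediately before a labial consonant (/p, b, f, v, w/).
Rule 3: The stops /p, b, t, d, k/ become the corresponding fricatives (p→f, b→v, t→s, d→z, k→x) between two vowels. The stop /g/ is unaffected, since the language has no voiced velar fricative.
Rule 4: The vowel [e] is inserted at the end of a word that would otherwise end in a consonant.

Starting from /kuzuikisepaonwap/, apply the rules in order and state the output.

Rule 1 (degemination): no segment meets the environment; /kuzuikisepaonwap/ is unchanged.
Rule 2 (nasal place assimilation): /n/ precedes the labial consonant /w/, so it assimilates in place to [m]. /kuzuikisepaonwap/ → kuzuikisepaomwap.
Rule 3 (intervocalic spirantization): /k/ is a stop between vowels /i/ and /i/, so it spirantizes to the fricative [x]. /p/ is a stop between vowels /e/ and /a/, so it spirantizes to the fricative [f]. /kuzuikisepaomwap/ → kuzuixisefaomwap.
Rule 4 (final e-epenthesis): the form ends in the consonant /p/, so [e] is inserted word-finally. /kuzuixisefaomwap/ → kuzuixisefaomwape.

kuzuixisefaomwape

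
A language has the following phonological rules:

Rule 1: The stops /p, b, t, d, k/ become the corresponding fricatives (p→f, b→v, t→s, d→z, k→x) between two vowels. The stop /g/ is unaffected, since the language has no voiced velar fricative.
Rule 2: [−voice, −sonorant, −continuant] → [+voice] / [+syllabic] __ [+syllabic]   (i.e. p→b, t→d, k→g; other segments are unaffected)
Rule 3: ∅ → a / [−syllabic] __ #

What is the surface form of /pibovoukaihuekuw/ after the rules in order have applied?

pivovouxaihuexuwa

Rule 1 (intervocalic spirantization): /b/ is a stop between vowels /i/ and /o/, so it spirantizes to the fricative [v]. /k/ is a stop between vowels /u/ and /a/, so it spirantizes to the fricative [x]. /k/ is a stop between vowels /e/ and /u/, so it spirantizes to the fricative [x]. /pibovoukaihuekuw/ → pivovouxaihuexuw.
Rule 2 (intervocalic voicing): no segment meets the environment; /pivovouxaihuexuw/ is unchanged.
Rule 3 (final a-epenthesis): the form ends in the consonant /w/, so [a] is inserted word-finally. /pivovouxaihuexuw/ → pivovouxaihuexuwa.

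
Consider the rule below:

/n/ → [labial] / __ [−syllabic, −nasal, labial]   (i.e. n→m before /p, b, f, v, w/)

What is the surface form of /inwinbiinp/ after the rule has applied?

/n/ precedes the labial consonant /w/, so it assimilates in place to [m].
/n/ precedes the labial consonant /b/, so it assimilates in place to [m].
/n/ precedes the labial consonant /p/, so it assimilates in place to [m].
Surface form: [imwimbiimp].

imwimbiimp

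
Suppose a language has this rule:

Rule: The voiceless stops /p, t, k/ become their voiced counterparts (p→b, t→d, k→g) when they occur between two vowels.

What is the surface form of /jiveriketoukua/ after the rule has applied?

/k/ is a voiceless stop between vowels /i/ and /e/, so it voices to [g].
/t/ is a voiceless stop between vowels /e/ and /o/, so it voices to [d].
/k/ is a voiceless stop between vowels /u/ and /u/, so it voices to [g].
Surface form: [jiverigedougua].

jiverigedougua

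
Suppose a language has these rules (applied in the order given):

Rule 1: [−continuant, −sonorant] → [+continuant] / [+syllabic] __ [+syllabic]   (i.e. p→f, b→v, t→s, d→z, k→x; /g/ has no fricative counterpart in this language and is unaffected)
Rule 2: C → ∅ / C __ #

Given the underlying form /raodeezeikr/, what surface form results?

raozeezeik

Rule 1 (intervocalic spirantization): /d/ is a stop between vowels /o/ and /e/, so it spirantizes to the fricative [z]. /raodeezeikr/ → raozeezeikr.
Rule 2 (final cluster simplification): /r/ is the second consonant of a word-final cluster /kr/, so it deletes. /raozeezeikr/ → raozeezeik.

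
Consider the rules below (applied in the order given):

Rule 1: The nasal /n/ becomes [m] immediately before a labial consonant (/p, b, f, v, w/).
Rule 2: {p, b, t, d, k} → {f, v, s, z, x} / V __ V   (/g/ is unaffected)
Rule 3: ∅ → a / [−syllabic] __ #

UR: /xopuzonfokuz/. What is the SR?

Rule 1 (nasal place assimilation): /n/ precedes the labial consonant /f/, so it assimilates in place to [m]. /xopuzonfokuz/ → xopuzomfokuz.
Rule 2 (intervocalic spirantization): /p/ is a stop between vowels /o/ and /u/, so it spirantizes to the fricative [f]. /k/ is a stop between vowels /o/ and /u/, so it spirantizes to the fricative [x]. /xopuzomfokuz/ → xofuzomfoxuz.
Rule 3 (final a-epenthesis): the form ends in the consonant /z/, so [a] is inserted word-finally. /xofuzomfoxuz/ → xofuzomfoxuza.

xofuzomfoxuza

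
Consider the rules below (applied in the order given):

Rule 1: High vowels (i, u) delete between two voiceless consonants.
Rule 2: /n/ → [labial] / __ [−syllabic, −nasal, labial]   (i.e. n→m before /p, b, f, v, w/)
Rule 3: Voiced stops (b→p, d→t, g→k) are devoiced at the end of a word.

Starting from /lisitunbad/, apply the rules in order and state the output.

listumbat

Rule 1 (high vowel syncope): /i/ is a high vowel flanked by voiceless consonants /s/ and /t/, so it deletes. /lisitunbad/ → listunbad.
Rule 2 (nasal place assimilation): /n/ precedes the labial consonant /b/, so it assimilates in place to [m]. /listunbad/ → listumbad.
Rule 3 (final devoicing): /d/ is a voiced stop in word-final position, so it devoices to [t]. /listumbad/ → listumbat.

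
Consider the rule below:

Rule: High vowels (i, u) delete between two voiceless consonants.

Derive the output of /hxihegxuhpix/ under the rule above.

/i/ is a high vowel flanked by voiceless consonants /x/ and /h/, so it deletes.
/u/ is a high vowel flanked by voiceless consonants /x/ and /h/, so it deletes.
/i/ is a high vowel flanked by voiceless consonants /p/ and /x/, so it deletes.
Surface form: [hxhegxhpx].

hxhegxhpx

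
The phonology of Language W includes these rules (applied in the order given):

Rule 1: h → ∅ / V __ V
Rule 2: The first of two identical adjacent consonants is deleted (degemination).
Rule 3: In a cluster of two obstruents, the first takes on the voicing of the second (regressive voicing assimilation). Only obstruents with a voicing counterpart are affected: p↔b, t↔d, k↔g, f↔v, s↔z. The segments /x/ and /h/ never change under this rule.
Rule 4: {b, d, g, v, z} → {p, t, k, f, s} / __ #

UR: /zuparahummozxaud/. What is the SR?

Rule 1 (intervocalic h-deletion): /h/ occurs between vowels /a/ and /u/, so it deletes. /zuparahummozxaud/ → zuparaummozxaud.
Rule 2 (degemination): /mm/ is a geminate; the first /m/ deletes. /zuparaummozxaud/ → zuparaumozxaud.
Rule 3 (regressive voicing assimilation): /z/ precedes the voiceless obstruent /x/, so it devoices to [s] by assimilation. /zuparaumozxaud/ → zuparaumosxaud.
Rule 4 (final devoicing): /d/ is a voiced obstruent in word-final position, so it devoices to [t]. /zuparaumosxaud/ → zuparaumosxaut.

zuparaumosxaut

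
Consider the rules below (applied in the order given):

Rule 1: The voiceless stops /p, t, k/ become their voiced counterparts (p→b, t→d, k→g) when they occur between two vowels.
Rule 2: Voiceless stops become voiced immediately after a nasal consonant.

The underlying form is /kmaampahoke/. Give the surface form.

Rule 1 (intervocalic voicing): /k/ is a voiceless stop between vowels /o/ and /e/, so it voices to [g]. /kmaampahoke/ → kmaampahoge.
Rule 2 (post-nasal voicing): /p/ is a voiceless stop immediately after the nasal /m/, so it voices to [b]. /kmaampahoge/ → kmaambahoge.

kmaambahoge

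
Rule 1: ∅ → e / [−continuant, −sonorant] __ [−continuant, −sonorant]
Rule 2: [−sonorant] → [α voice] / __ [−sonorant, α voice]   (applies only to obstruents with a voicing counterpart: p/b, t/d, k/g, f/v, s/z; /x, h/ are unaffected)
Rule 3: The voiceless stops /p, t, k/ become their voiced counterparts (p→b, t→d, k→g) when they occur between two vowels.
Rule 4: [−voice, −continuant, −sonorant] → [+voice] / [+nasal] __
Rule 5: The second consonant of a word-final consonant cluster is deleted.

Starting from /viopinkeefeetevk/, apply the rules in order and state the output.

Rule 1 (stop-cluster e-epenthesis): no segment meets the environment; /viopinkeefeetevk/ is unchanged.
Rule 2 (regressive voicing assimilation): /v/ precedes the voiceless obstruent /k/, so it devoices to [f] by assimilation. /viopinkeefeetevk/ → viopinkeefeetefk.
Rule 3 (intervocalic voicing): /p/ is a voiceless stop between vowels /o/ and /i/, so it voices to [b]. /t/ is a voiceless stop between vowels /e/ and /e/, so it voices to [d]. /viopinkeefeetefk/ → viobinkeefeedefk.
Rule 4 (post-nasal voicing): /k/ is a voiceless stop immediately after the nasal /n/, so it voices to [g]. /viobinkeefeedefk/ → viobingeefeedefk.
Rule 5 (final cluster simplification): /k/ is the second consonant of a word-final cluster /fk/, so it deletes. /viobingeefeedefk/ → viobingeefeedef.

viobingeefeedef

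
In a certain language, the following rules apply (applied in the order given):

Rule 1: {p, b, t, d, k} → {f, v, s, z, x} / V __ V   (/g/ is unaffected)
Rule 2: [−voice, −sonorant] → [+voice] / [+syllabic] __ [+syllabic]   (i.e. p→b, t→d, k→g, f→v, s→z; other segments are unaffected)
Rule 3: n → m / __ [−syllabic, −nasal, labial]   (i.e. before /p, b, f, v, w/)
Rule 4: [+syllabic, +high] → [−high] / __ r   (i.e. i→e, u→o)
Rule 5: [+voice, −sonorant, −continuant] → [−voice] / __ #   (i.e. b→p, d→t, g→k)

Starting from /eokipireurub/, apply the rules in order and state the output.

eoxivereorup

Rule 1 (intervocalic spirantization): /k/ is a stop between vowels /o/ and /i/, so it spirantizes to the fricative [x]. /p/ is a stop between vowels /i/ and /i/, so it spirantizes to the fricative [f]. /eokipireurub/ → eoxifireurub.
Rule 2 (intervocalic voicing): /f/ is a voiceless obstruent between vowels /i/ and /i/, so it voices to [v]. /eoxifireurub/ → eoxivireurub.
Rule 3 (nasal place assimilation): no segment meets the environment; /eoxivireurub/ is unchanged.
Rule 4 (pre-rhotic lowering): /i/ is a high vowel immediately before /r/, so it lowers to [e]. /u/ is a high vowel immediately before /r/, so it lowers to [o]. /eoxivireurub/ → eoxivereorub.
Rule 5 (final devoicing): /b/ is a voiced stop in word-final position, so it devoices to [p]. /eoxivereorub/ → eoxivereorup.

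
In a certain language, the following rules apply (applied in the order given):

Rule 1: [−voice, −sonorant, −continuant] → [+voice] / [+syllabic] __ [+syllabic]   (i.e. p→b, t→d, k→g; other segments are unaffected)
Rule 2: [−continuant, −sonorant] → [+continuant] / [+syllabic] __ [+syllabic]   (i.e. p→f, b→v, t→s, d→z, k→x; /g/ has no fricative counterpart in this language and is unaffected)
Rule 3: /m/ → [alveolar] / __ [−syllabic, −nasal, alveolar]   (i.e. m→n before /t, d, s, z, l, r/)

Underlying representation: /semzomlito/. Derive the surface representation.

senzonlizo

Rule 1 (intervocalic voicing): /t/ is a voiceless stop between vowels /i/ and /o/, so it voices to [d]. /semzomlito/ → semzomlido.
Rule 2 (intervocalic spirantization): /d/ is a stop between vowels /i/ and /o/, so it spirantizes to the fricative [z]. /semzomlido/ → semzomlizo.
Rule 3 (nasal place assimilation): /m/ precedes the alveolar consonant /z/, so it assimilates in place to [n]. /m/ precedes the alveolar consonant /l/, so it assimilates in place to [n]. /semzomlizo/ → senzonlizo.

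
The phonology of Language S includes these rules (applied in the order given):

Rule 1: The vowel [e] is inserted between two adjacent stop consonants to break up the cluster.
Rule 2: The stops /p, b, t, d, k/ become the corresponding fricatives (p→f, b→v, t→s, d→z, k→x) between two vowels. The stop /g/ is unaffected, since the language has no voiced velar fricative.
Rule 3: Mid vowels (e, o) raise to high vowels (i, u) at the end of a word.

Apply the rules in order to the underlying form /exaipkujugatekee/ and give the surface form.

exaifexujugasexei

Rule 1 (stop-cluster e-epenthesis): /p/ and /k/ form a stop–stop cluster, so [e] is inserted between them. /exaipkujugatekee/ → exaipekujugatekee.
Rule 2 (intervocalic spirantization): /p/ is a stop between vowels /i/ and /e/, so it spirantizes to the fricative [f]. /k/ is a stop between vowels /e/ and /u/, so it spirantizes to the fricative [x]. /t/ is a stop between vowels /a/ and /e/, so it spirantizes to the fricative [s]. /k/ is a stop between vowels /e/ and /e/, so it spirantizes to the fricative [x]. /exaipekujugatekee/ → exaifexujugasexee.
Rule 3 (final vowel raising): /e/ is a mid vowel in word-final position, so it raises to [i]. /exaifexujugasexee/ → exaifexujugasexei.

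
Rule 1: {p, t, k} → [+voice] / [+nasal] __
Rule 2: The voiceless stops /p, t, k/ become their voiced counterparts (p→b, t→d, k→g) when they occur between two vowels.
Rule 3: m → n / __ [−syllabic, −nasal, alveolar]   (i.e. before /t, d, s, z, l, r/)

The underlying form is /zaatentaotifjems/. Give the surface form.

Rule 1 (post-nasal voicing): /t/ is a voiceless stop immediately after the nasal /n/, so it voices to [d]. /zaatentaotifjems/ → zaatendaotifjems.
Rule 2 (intervocalic voicing): /t/ is a voiceless stop between vowels /a/ and /e/, so it voices to [d]. /t/ is a voiceless stop between vowels /o/ and /i/, so it voices to [d]. /zaatendaotifjems/ → zaadendaodifjems.
Rule 3 (nasal place assimilation): /m/ precedes the alveolar consonant /s/, so it assimilates in place to [n]. /zaadendaodifjems/ → zaadendaodifjens.

zaadendaodifjens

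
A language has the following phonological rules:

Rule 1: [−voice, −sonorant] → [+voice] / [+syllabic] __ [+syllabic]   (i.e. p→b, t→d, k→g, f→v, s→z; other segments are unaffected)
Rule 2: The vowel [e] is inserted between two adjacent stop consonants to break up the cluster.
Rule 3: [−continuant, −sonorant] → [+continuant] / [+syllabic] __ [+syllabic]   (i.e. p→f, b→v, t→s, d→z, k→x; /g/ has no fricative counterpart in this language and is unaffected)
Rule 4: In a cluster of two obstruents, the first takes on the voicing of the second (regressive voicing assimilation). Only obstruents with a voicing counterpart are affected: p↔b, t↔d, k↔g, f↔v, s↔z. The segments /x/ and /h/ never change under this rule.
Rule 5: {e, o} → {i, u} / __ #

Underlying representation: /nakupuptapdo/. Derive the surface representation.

Rule 1 (intervocalic voicing): /k/ is a voiceless obstruent between vowels /a/ and /u/, so it voices to [g]. /p/ is a voiceless obstruent between vowels /u/ and /u/, so it voices to [b]. /nakupuptapdo/ → nagubuptapdo.
Rule 2 (stop-cluster e-epenthesis): /p/ and /t/ form a stop–stop cluster, so [e] is inserted between them. /p/ and /d/ form a stop–stop cluster, so [e] is inserted between them. /nagubuptapdo/ → nagubupetapedo.
Rule 3 (intervocalic spirantization): /b/ is a stop between vowels /u/ and /u/, so it spirantizes to the fricative [v]. /p/ is a stop between vowels /u/ and /e/, so it spirantizes to the fricative [f]. /t/ is a stop between vowels /e/ and /a/, so it spirantizes to the fricative [s]. /p/ is a stop between vowels /a/ and /e/, so it spirantizes to the fricative [f]. /d/ is a stop between vowels /e/ and /o/, so it spirantizes to the fricative [z]. /nagubupetapedo/ → naguvufesafezo.
Rule 4 (regressive voicing assimilation): no segment meets the environment; /naguvufesafezo/ is unchanged.
Rule 5 (final vowel raising): /o/ is a mid vowel in word-final position, so it raises to [u]. /naguvufesafezo/ → naguvufesafezu.

naguvufesafezu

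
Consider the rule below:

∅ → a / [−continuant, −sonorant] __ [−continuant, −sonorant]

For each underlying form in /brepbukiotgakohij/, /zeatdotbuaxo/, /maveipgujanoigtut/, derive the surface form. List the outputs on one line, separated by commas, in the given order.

/brepbukiotgakohij/: /p/ and /b/ form a stop–stop cluster, so [a] is inserted between them. /t/ and /g/ form a stop–stop cluster, so [a] is inserted between them. → [brepabukiotagakohij].
/zeatdotbuaxo/: /t/ and /d/ form a stop–stop cluster, so [a] is inserted between them. /t/ and /b/ form a stop–stop cluster, so [a] is inserted between them. → [zeatadotabuaxo].
/maveipgujanoigtut/: /p/ and /g/ form a stop–stop cluster, so [a] is inserted between them. /g/ and /t/ form a stop–stop cluster, so [a] is inserted between them. → [maveipagujanoigatut].

brepabukiotagakohij, zeatadotabuaxo, maveipagujanoigatut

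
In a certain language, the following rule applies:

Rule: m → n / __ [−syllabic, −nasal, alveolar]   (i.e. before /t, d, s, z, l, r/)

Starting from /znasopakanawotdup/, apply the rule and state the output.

znasopakanawotdup

No segment of /znasopakanawotdup/ meets the structural description of the rule, so the form surfaces unchanged.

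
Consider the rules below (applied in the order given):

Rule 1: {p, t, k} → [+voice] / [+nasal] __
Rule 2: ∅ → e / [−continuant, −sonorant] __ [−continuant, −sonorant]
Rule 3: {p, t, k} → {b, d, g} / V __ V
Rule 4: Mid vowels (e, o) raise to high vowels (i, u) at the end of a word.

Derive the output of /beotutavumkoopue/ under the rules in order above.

beodudavumgoobui

Rule 1 (post-nasal voicing): /k/ is a voiceless stop immediately after the nasal /m/, so it voices to [g]. /beotutavumkoopue/ → beotutavumgoopue.
Rule 2 (stop-cluster e-epenthesis): no segment meets the environment; /beotutavumgoopue/ is unchanged.
Rule 3 (intervocalic voicing): /t/ is a voiceless stop between vowels /o/ and /u/, so it voices to [d]. /t/ is a voiceless stop between vowels /u/ and /a/, so it voices to [d]. /p/ is a voiceless stop between vowels /o/ and /u/, so it voices to [b]. /beotutavumgoopue/ → beodudavumgoobue.
Rule 4 (final vowel raising): /e/ is a mid vowel in word-final position, so it raises to [i]. /beodudavumgoobue/ → beodudavumgoobui.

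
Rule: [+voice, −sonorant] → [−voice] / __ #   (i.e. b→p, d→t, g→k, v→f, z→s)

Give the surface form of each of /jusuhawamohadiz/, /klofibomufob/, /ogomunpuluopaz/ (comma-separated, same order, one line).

jusuhawamohadis, klofibomufop, ogomunpuluopas

/jusuhawamohadiz/: /z/ is a voiced obstruent in word-final position, so it devoices to [s]. → [jusuhawamohadis].
/klofibomufob/: /b/ is a voiced obstruent in word-final position, so it devoices to [p]. → [klofibomufop].
/ogomunpuluopaz/: /z/ is a voiced obstruent in word-final position, so it devoices to [s]. → [ogomunpuluopas].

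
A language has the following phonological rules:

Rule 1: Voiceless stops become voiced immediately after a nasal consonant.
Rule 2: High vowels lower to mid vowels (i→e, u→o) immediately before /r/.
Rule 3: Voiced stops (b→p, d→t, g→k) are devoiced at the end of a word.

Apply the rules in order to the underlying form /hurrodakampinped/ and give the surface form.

Rule 1 (post-nasal voicing): /p/ is a voiceless stop immediately after the nasal /m/, so it voices to [b]. /p/ is a voiceless stop immediately after the nasal /n/, so it voices to [b]. /hurrodakampinped/ → hurrodakambinbed.
Rule 2 (pre-rhotic lowering): /u/ is a high vowel immediately before /r/, so it lowers to [o]. /hurrodakambinbed/ → horrodakambinbed.
Rule 3 (final devoicing): /d/ is a voiced stop in word-final position, so it devoices to [t]. /horrodakambinbed/ → horrodakambinbet.

horrodakambinbet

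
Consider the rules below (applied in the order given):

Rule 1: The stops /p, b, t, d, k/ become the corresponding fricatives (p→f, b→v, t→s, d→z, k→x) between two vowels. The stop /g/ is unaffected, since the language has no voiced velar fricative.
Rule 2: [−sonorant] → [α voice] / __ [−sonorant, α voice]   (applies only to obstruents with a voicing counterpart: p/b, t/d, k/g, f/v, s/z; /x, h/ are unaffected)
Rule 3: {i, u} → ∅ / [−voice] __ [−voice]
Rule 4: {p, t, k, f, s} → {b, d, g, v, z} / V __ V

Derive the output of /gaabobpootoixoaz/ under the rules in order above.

gaavoppoozoixoaz

Rule 1 (intervocalic spirantization): /b/ is a stop between vowels /a/ and /o/, so it spirantizes to the fricative [v]. /t/ is a stop between vowels /o/ and /o/, so it spirantizes to the fricative [s]. /gaabobpootoixoaz/ → gaavobpoosoixoaz.
Rule 2 (regressive voicing assimilation): /b/ precedes the voiceless obstruent /p/, so it devoices to [p] by assimilation. /gaavobpoosoixoaz/ → gaavoppoosoixoaz.
Rule 3 (high vowel syncope): no segment meets the environment; /gaavoppoosoixoaz/ is unchanged.
Rule 4 (intervocalic voicing): /s/ is a voiceless obstruent between vowels /o/ and /o/, so it voices to [z]. /gaavoppoosoixoaz/ → gaavoppoozoixoaz.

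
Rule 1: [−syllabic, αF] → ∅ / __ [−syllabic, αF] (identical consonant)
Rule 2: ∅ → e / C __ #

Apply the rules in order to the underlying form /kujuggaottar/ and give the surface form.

kujugaotare

Rule 1 (degemination): /gg/ is a geminate; the first /g/ deletes. /tt/ is a geminate; the first /t/ deletes. /kujuggaottar/ → kujugaotar.
Rule 2 (final e-epenthesis): the form ends in the consonant /r/, so [e] is inserted word-finally. /kujugaotar/ → kujugaotare.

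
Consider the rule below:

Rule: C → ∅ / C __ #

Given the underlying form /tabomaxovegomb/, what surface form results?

tabomaxovegom

/b/ is the second consonant of a word-final cluster /mb/, so it deletes.
The other instances of /t/, /b/, /m/, /x/, /v/, /g/ do not occur in the required environment and remain unchanged.
Surface form: [tabomaxovegom].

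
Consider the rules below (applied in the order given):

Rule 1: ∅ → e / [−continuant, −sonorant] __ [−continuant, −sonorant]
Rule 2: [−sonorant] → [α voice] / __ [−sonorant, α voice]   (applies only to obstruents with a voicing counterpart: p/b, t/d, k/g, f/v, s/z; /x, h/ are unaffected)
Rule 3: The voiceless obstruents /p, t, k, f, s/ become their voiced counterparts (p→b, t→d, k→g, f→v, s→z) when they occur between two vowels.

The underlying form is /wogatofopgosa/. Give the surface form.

wogadovobegoza

Rule 1 (stop-cluster e-epenthesis): /p/ and /g/ form a stop–stop cluster, so [e] is inserted between them. /wogatofopgosa/ → wogatofopegosa.
Rule 2 (regressive voicing assimilation): no segment meets the environment; /wogatofopegosa/ is unchanged.
Rule 3 (intervocalic voicing): /t/ is a voiceless obstruent between vowels /a/ and /o/, so it voices to [d]. /f/ is a voiceless obstruent between vowels /o/ and /o/, so it voices to [v]. /p/ is a voiceless obstruent between vowels /o/ and /e/, so it voices to [b]. /s/ is a voiceless obstruent between vowels /o/ and /a/, so it voices to [z]. /wogatofopegosa/ → wogadovobegoza.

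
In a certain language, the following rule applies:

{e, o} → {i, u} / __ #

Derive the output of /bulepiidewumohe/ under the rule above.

/e/ is a mid vowel in word-final position, so it raises to [i].
Surface form: [bulepiidewumohi].

bulepiidewumohi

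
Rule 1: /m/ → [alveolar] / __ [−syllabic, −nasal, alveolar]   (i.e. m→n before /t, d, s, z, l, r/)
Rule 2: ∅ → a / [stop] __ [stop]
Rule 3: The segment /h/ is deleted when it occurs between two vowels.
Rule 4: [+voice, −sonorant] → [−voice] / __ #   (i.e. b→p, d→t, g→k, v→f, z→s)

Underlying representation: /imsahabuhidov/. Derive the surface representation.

insaabuidof

Rule 1 (nasal place assimilation): /m/ precedes the alveolar consonant /s/, so it assimilates in place to [n]. /imsahabuhidov/ → insahabuhidov.
Rule 2 (stop-cluster a-epenthesis): no segment meets the environment; /insahabuhidov/ is unchanged.
Rule 3 (intervocalic h-deletion): /h/ occurs between vowels /a/ and /a/, so it deletes. /h/ occurs between vowels /u/ and /i/, so it deletes. /insahabuhidov/ → insaabuidov.
Rule 4 (final devoicing): /v/ is a voiced obstruent in word-final position, so it devoices to [f]. /insaabuidov/ → insaabuidof.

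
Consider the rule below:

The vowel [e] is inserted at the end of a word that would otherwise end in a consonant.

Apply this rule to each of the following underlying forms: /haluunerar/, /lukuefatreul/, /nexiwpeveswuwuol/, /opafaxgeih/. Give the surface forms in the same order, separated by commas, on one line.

/haluunerar/: the form ends in the consonant /r/, so [e] is inserted word-finally. → [haluunerare].
/lukuefatreul/: the form ends in the consonant /l/, so [e] is inserted word-finally. → [lukuefatreule].
/nexiwpeveswuwuol/: the form ends in the consonant /l/, so [e] is inserted word-finally. → [nexiwpeveswuwuole].
/opafaxgeih/: the form ends in the consonant /h/, so [e] is inserted word-finally. → [opafaxgeihe].

haluunerare, lukuefatreule, nexiwpeveswuwuole, opafaxgeihe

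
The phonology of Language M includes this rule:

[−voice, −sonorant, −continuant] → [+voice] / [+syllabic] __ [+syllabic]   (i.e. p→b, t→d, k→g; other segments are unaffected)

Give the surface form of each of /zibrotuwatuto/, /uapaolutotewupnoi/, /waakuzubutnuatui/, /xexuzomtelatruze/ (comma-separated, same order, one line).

/zibrotuwatuto/: /t/ is a voiceless stop between vowels /o/ and /u/, so it voices to [d]. /t/ is a voiceless stop between vowels /a/ and /u/, so it voices to [d]. /t/ is a voiceless stop between vowels /u/ and /o/, so it voices to [d]. → [zibroduwadudo].
/uapaolutotewupnoi/: /p/ is a voiceless stop between vowels /a/ and /a/, so it voices to [b]. /t/ is a voiceless stop between vowels /u/ and /o/, so it voices to [d]. /t/ is a voiceless stop between vowels /o/ and /e/, so it voices to [d]. → [uabaoludodewupnoi].
/waakuzubutnuatui/: /k/ is a voiceless stop between vowels /a/ and /u/, so it voices to [g]. /t/ is a voiceless stop between vowels /a/ and /u/, so it voices to [d]. → [waaguzubutnuadui].
/xexuzomtelatruze/: the rule's environment is not met; surfaces unchanged as [xexuzomtelatruze].

zibroduwadudo, uabaoludodewupnoi, waaguzubutnuadui, xexuzomtelatruze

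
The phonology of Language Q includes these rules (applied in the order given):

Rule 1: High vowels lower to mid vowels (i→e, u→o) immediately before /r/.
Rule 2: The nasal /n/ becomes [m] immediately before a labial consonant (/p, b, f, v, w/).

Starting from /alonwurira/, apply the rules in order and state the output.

alomworera

Rule 1 (pre-rhotic lowering): /u/ is a high vowel immediately before /r/, so it lowers to [o]. /i/ is a high vowel immediately before /r/, so it lowers to [e]. /alonwurira/ → alonworera.
Rule 2 (nasal place assimilation): /n/ precedes the labial consonant /w/, so it assimilates in place to [m]. /alonworera/ → alomworera.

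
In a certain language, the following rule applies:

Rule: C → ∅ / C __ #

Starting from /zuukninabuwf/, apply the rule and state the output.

zuukninabuw

/f/ is the second consonant of a word-final cluster /wf/, so it deletes.
Surface form: [zuukninabuw].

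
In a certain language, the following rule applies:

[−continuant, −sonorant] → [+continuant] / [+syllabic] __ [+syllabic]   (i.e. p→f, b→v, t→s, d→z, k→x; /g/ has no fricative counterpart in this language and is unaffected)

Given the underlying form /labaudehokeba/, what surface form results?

lavauzehoxeva

/b/ is a stop between vowels /a/ and /a/, so it spirantizes to the fricative [v].
/d/ is a stop between vowels /u/ and /e/, so it spirantizes to the fricative [z].
/k/ is a stop between vowels /o/ and /e/, so it spirantizes to the fricative [x].
/b/ is a stop between vowels /e/ and /a/, so it spirantizes to the fricative [v].
Surface form: [lavauzehoxeva].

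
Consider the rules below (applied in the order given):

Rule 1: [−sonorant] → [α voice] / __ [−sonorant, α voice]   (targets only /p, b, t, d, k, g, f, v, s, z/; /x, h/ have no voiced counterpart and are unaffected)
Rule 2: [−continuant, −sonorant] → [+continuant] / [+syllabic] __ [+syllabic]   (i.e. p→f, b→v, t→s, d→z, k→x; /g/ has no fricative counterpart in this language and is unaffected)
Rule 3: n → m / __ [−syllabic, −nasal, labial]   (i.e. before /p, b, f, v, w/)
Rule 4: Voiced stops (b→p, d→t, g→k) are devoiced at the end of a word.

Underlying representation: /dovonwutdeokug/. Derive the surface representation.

dovomwuddeoxuk

Rule 1 (regressive voicing assimilation): /t/ precedes the voiced obstruent /d/, so it voices to [d] by assimilation. /dovonwutdeokug/ → dovonwuddeokug.
Rule 2 (intervocalic spirantization): /k/ is a stop between vowels /o/ and /u/, so it spirantizes to the fricative [x]. /dovonwuddeokug/ → dovonwuddeoxug.
Rule 3 (nasal place assimilation): /n/ precedes the labial consonant /w/, so it assimilates in place to [m]. /dovonwuddeoxug/ → dovomwuddeoxug.
Rule 4 (final devoicing): /g/ is a voiced stop in word-final position, so it devoices to [k]. /dovomwuddeoxug/ → dovomwuddeoxuk.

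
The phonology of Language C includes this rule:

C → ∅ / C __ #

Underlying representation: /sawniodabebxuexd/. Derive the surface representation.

/d/ is the second consonant of a word-final cluster /xd/, so it deletes.
Surface form: [sawniodabebxuex].

sawniodabebxuex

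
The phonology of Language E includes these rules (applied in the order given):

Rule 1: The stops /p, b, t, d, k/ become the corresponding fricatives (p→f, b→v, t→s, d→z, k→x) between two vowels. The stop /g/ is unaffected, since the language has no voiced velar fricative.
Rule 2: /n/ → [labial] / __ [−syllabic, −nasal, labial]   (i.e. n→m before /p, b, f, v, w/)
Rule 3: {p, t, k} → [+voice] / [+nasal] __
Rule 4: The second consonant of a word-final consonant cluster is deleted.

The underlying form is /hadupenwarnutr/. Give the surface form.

Rule 1 (intervocalic spirantization): /d/ is a stop between vowels /a/ and /u/, so it spirantizes to the fricative [z]. /p/ is a stop between vowels /u/ and /e/, so it spirantizes to the fricative [f]. /hadupenwarnutr/ → hazufenwarnutr.
Rule 2 (nasal place assimilation): /n/ precedes the labial consonant /w/, so it assimilates in place to [m]. /hazufenwarnutr/ → hazufemwarnutr.
Rule 3 (post-nasal voicing): no segment meets the environment; /hazufemwarnutr/ is unchanged.
Rule 4 (final cluster simplification): /r/ is the second consonant of a word-final cluster /tr/, so it deletes. /hazufemwarnutr/ → hazufemwarnut.

hazufemwarnut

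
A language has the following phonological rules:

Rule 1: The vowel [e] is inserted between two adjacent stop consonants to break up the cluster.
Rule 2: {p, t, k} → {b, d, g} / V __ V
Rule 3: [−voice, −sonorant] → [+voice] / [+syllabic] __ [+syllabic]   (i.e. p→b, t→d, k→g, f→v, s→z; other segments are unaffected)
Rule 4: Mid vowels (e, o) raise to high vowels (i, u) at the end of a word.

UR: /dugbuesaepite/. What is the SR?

dugebuezaebidi

Rule 1 (stop-cluster e-epenthesis): /g/ and /b/ form a stop–stop cluster, so [e] is inserted between them. /dugbuesaepite/ → dugebuesaepite.
Rule 2 (intervocalic voicing): /p/ is a voiceless stop between vowels /e/ and /i/, so it voices to [b]. /t/ is a voiceless stop between vowels /i/ and /e/, so it voices to [d]. /dugebuesaepite/ → dugebuesaebide.
Rule 3 (intervocalic voicing): /s/ is a voiceless obstruent between vowels /e/ and /a/, so it voices to [z]. /dugebuesaebide/ → dugebuezaebide.
Rule 4 (final vowel raising): /e/ is a mid vowel in word-final position, so it raises to [i]. /dugebuezaebide/ → dugebuezaebidi.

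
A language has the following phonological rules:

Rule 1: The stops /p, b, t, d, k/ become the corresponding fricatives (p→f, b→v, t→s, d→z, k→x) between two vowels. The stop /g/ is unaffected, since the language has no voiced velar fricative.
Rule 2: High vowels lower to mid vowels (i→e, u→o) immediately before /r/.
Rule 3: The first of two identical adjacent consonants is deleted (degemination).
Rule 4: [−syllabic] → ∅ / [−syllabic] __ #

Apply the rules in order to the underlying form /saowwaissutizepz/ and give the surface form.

saowaisusizep

Rule 1 (intervocalic spirantization): /t/ is a stop between vowels /u/ and /i/, so it spirantizes to the fricative [s]. /saowwaissutizepz/ → saowwaissusizepz.
Rule 2 (pre-rhotic lowering): no segment meets the environment; /saowwaissusizepz/ is unchanged.
Rule 3 (degemination): /ww/ is a geminate; the first /w/ deletes. /ss/ is a geminate; the first /s/ deletes. /saowwaissusizepz/ → saowaisusizepz.
Rule 4 (final cluster simplification): /z/ is the second consonant of a word-final cluster /pz/, so it deletes. /saowaisusizepz/ → saowaisusizep.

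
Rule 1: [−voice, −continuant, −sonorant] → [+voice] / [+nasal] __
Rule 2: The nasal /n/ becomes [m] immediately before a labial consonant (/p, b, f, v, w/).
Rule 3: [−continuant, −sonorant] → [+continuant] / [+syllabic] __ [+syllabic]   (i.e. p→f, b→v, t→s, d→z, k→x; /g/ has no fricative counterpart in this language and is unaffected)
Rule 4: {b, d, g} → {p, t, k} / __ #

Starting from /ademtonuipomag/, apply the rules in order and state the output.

Rule 1 (post-nasal voicing): /t/ is a voiceless stop immediately after the nasal /m/, so it voices to [d]. /ademtonuipomag/ → ademdonuipomag.
Rule 2 (nasal place assimilation): no segment meets the environment; /ademdonuipomag/ is unchanged.
Rule 3 (intervocalic spirantization): /d/ is a stop between vowels /a/ and /e/, so it spirantizes to the fricative [z]. /p/ is a stop between vowels /i/ and /o/, so it spirantizes to the fricative [f]. /ademdonuipomag/ → azemdonuifomag.
Rule 4 (final devoicing): /g/ is a voiced stop in word-final position, so it devoices to [k]. /azemdonuifomag/ → azemdonuifomak.

azemdonuifomak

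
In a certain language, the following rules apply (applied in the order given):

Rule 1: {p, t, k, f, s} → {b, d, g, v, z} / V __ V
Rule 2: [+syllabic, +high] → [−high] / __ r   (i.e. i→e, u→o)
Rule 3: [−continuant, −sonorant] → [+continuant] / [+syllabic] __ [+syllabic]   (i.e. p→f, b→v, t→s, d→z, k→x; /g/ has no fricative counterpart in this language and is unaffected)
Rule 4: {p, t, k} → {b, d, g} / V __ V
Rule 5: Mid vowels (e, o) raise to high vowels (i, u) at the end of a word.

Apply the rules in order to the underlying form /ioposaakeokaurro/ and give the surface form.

Rule 1 (intervocalic voicing): /p/ is a voiceless obstruent between vowels /o/ and /o/, so it voices to [b]. /s/ is a voiceless obstruent between vowels /o/ and /a/, so it voices to [z]. /k/ is a voiceless obstruent between vowels /a/ and /e/, so it voices to [g]. /k/ is a voiceless obstruent between vowels /o/ and /a/, so it voices to [g]. /ioposaakeokaurro/ → iobozaageogaurro.
Rule 2 (pre-rhotic lowering): /u/ is a high vowel immediately before /r/, so it lowers to [o]. /iobozaageogaurro/ → iobozaageogaorro.
Rule 3 (intervocalic spirantization): /b/ is a stop between vowels /o/ and /o/, so it spirantizes to the fricative [v]. /iobozaageogaorro/ → iovozaageogaorro.
Rule 4 (intervocalic voicing): no segment meets the environment; /iovozaageogaorro/ is unchanged.
Rule 5 (final vowel raising): /o/ is a mid vowel in word-final position, so it raises to [u]. /iovozaageogaorro/ → iovozaageogaorru.

iovozaageogaorru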